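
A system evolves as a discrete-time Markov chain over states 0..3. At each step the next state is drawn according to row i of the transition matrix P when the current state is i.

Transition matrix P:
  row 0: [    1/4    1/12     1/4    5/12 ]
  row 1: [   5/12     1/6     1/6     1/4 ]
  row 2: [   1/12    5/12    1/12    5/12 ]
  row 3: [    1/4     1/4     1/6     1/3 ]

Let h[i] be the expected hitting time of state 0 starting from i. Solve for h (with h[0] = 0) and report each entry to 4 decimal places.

First-step conditioning: h[0] = 0; for i ≠ 0, h[i] = 1 + Σ_k P[i][k]·h[k].
  h[1] = 1 + 1/6·h[1] + 1/6·h[2] + 1/4·h[3]
  h[2] = 1 + 5/12·h[1] + 1/12·h[2] + 5/12·h[3]
  h[3] = 1 + 1/4·h[1] + 1/6·h[2] + 1/3·h[3]
Solving the 3×3 linear system over states ≠ 0 gives exactly h = [0, 1716/541, 2292/541, 2028/541] (h[0] = 0 is the target).

h = [0.0000, 3.1719, 4.2366, 3.7486]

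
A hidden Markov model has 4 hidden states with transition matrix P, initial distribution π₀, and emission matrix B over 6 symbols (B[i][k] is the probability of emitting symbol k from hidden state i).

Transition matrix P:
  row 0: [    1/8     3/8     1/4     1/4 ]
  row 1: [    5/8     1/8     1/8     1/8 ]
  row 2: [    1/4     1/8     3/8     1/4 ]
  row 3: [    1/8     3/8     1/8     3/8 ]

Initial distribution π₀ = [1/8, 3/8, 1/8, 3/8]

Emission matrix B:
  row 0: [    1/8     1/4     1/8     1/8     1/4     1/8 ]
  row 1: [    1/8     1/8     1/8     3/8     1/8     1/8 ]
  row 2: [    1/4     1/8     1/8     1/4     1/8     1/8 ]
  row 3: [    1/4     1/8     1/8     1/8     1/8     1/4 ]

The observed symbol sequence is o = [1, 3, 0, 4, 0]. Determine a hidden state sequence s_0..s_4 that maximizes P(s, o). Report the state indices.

t=0: δ = [3.125e-02, 4.688e-02, 1.562e-02, 4.688e-02]  (obs o_0=1)
t=1: δ = [3.662e-03, 6.592e-03, 1.953e-03, 2.197e-03]  ψ = [1, 3, 0, 3]  (obs o_1=3)
t=2: δ = [5.150e-04, 1.717e-04, 2.289e-04, 2.289e-04]  ψ = [1, 0, 0, 0]  (obs o_2=0)
t=3: δ = [2.682e-05, 2.414e-05, 1.609e-05, 1.609e-05]  ψ = [1, 0, 0, 0]  (obs o_3=4)
t=4: δ = [1.886e-06, 1.257e-06, 1.676e-06, 1.676e-06]  ψ = [1, 0, 0, 0]  (obs o_4=0)
backtrack: best end state = 0; path = [3, 1, 0, 1, 0]

path = [3, 1, 0, 1, 0]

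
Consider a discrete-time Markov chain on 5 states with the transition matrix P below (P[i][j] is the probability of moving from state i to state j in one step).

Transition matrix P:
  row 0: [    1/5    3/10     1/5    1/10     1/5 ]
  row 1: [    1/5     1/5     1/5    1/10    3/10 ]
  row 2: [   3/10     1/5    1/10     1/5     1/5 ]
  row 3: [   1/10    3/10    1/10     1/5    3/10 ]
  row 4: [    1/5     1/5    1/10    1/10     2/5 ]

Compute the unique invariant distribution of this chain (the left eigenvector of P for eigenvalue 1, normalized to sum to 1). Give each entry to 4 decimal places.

π = [0.2016, 0.2329, 0.1435, 0.1271, 0.2950]

Balance equations π_j = Σ_i π_i·P[i][j]:
  π_0 = 1/5·π_0 + 1/5·π_1 + 3/10·π_2 + 1/10·π_3 + 1/5·π_4
  π_1 = 3/10·π_0 + 1/5·π_1 + 1/5·π_2 + 3/10·π_3 + 1/5·π_4
  π_2 = 1/5·π_0 + 1/5·π_1 + 1/10·π_2 + 1/10·π_3 + 1/10·π_4
  π_3 = 1/10·π_0 + 1/10·π_1 + 1/5·π_2 + 1/5·π_3 + 1/10·π_4
  normalize: π_0 + π_1 + π_2 + π_3 + π_4 = 1
Solving the linear system gives exactly π = [1795/8902, 2073/8902, 1277/8902, 1131/8902, 1313/4451].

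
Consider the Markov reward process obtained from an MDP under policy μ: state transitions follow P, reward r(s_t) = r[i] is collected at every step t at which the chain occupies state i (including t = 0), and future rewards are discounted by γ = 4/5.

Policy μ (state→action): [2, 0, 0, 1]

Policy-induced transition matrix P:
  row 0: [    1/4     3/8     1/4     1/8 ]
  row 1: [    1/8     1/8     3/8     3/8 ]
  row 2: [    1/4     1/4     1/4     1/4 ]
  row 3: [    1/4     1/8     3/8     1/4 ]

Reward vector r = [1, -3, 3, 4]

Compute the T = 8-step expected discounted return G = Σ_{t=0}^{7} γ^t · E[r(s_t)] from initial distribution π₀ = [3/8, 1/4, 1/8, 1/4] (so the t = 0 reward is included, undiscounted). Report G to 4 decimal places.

t=0: π = [0.3750, 0.2500, 0.1250, 0.2500], E[r] = 1.0000, γ^t·E[r] = 1.000000, running G = 1.000000
t=1: π = [0.2188, 0.2344, 0.3125, 0.2344], E[r] = 1.3906, γ^t·E[r] = 1.112500, running G = 2.112500
t=2: π = [0.2207, 0.2188, 0.3086, 0.2520], E[r] = 1.4980, γ^t·E[r] = 0.958750, running G = 3.071250
t=3: π = [0.2227, 0.2188, 0.3088, 0.2498], E[r] = 1.4919, γ^t·E[r] = 0.763875, running G = 3.835125
t=4: π = [0.2227, 0.2193, 0.3086, 0.2495], E[r] = 1.4886, γ^t·E[r] = 0.609725, running G = 4.444850
t=5: π = [0.2226, 0.2192, 0.3086, 0.2496], E[r] = 1.4890, γ^t·E[r] = 0.487911, running G = 4.932761
t=6: π = [0.2226, 0.2192, 0.3086, 0.2496], E[r] = 1.4891, γ^t·E[r] = 0.390347, running G = 5.323108
t=7: π = [0.2226, 0.2192, 0.3086, 0.2496], E[r] = 1.4890, γ^t·E[r] = 0.312274, running G = 5.635382

G = 5.6354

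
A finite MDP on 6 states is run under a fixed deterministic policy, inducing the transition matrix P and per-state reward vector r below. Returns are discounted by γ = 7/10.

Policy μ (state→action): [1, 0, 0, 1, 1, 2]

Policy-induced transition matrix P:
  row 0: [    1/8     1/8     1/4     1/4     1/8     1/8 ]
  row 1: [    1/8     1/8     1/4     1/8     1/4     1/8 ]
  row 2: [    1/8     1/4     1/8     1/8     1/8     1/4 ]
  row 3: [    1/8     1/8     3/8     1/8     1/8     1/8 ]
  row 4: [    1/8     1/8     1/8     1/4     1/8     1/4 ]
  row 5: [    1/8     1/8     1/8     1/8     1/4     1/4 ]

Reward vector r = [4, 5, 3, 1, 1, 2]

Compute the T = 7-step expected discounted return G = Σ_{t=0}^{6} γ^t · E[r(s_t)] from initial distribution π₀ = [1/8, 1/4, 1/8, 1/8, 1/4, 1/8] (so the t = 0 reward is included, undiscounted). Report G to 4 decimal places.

G = 8.0163

t=0: π = [0.1250, 0.2500, 0.1250, 0.1250, 0.2500, 0.1250], E[r] = 2.7500, γ^t·E[r] = 2.750000, running G = 2.750000
t=1: π = [0.1250, 0.1406, 0.2031, 0.1719, 0.1719, 0.1875], E[r] = 2.5313, γ^t·E[r] = 1.771875, running G = 4.521875
t=2: π = [0.1250, 0.1504, 0.2012, 0.1621, 0.1660, 0.1953], E[r] = 2.5742, γ^t·E[r] = 1.261367, running G = 5.783242
t=3: π = [0.1250, 0.1501, 0.2000, 0.1614, 0.1682, 0.1953], E[r] = 2.5708, γ^t·E[r] = 0.881785, running G = 6.665027
t=4: π = [0.1250, 0.1500, 0.1997, 0.1617, 0.1682, 0.1954], E[r] = 2.5699, γ^t·E[r] = 0.617029, running G = 7.282056
t=5: π = [0.1250, 0.1500, 0.1998, 0.1616, 0.1682, 0.1954], E[r] = 2.5699, γ^t·E[r] = 0.431917, running G = 7.713973
t=6: π = [0.1250, 0.1500, 0.1998, 0.1616, 0.1682, 0.1954], E[r] = 2.5699, γ^t·E[r] = 0.302344, running G = 8.016317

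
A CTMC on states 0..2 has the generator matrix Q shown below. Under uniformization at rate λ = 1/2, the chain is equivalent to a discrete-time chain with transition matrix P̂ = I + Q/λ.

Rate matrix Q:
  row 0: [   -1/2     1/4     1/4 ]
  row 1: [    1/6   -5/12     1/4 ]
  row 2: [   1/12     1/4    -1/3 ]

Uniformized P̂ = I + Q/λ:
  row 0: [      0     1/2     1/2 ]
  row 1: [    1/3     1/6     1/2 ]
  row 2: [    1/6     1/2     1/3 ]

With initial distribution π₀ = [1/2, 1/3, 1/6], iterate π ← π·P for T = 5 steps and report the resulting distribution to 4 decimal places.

π = [0.1962, 0.3752, 0.4286]

t=0: π = [0.5000, 0.3333, 0.1667]
t=1: π = [0.1389, 0.3889, 0.4722]
t=2: π = [0.2083, 0.3704, 0.4213]
t=3: π = [0.1937, 0.3765, 0.4298]
t=4: π = [0.1971, 0.3745, 0.4284]
t=5: π = [0.1962, 0.3752, 0.4286]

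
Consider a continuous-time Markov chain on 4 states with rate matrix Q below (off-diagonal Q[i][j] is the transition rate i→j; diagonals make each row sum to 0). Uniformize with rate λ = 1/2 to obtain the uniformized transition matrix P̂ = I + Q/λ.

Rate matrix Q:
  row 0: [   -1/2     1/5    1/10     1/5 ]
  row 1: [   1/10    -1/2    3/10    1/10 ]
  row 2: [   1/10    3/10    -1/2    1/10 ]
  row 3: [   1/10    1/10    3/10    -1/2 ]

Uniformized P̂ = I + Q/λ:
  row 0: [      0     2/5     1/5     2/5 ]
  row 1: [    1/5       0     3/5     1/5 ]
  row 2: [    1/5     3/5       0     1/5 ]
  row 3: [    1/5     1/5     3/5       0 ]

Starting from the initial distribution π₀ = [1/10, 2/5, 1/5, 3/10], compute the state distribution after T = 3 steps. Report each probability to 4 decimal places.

t=0: π = [0.1000, 0.4000, 0.2000, 0.3000]
t=1: π = [0.1800, 0.2200, 0.4400, 0.1600]
t=2: π = [0.1640, 0.3680, 0.2640, 0.2040]
t=3: π = [0.1672, 0.2648, 0.3760, 0.1920]

π = [0.1672, 0.2648, 0.3760, 0.1920]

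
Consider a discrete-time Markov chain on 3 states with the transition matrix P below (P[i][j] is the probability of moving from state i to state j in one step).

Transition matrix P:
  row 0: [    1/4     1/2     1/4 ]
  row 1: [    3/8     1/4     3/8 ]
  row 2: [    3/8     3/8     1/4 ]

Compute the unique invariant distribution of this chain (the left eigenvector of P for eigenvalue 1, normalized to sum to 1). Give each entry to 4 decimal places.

π = [0.3333, 0.3704, 0.2963]

Balance equations π_j = Σ_i π_i·P[i][j]:
  π_0 = 1/4·π_0 + 3/8·π_1 + 3/8·π_2
  π_1 = 1/2·π_0 + 1/4·π_1 + 3/8·π_2
  normalize: π_0 + π_1 + π_2 = 1
Solving the linear system gives exactly π = [1/3, 10/27, 8/27].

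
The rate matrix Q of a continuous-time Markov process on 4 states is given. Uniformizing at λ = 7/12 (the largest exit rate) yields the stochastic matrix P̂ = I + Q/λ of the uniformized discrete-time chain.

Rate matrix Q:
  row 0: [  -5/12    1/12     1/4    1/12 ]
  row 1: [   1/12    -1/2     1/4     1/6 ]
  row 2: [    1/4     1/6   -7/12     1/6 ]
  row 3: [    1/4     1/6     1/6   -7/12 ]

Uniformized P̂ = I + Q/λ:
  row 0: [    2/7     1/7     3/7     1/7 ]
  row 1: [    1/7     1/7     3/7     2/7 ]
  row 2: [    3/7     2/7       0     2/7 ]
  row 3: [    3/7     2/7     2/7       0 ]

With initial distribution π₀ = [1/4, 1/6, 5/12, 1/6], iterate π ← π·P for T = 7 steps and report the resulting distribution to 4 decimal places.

t=0: π = [0.2500, 0.1667, 0.4167, 0.1667]
t=1: π = [0.3452, 0.2262, 0.2262, 0.2024]
t=2: π = [0.3146, 0.2041, 0.3027, 0.1786]
t=3: π = [0.3253, 0.2116, 0.2733, 0.1897]
t=4: π = [0.3216, 0.2090, 0.2843, 0.1850]
t=5: π = [0.3229, 0.2099, 0.2803, 0.1869]
t=6: π = [0.3225, 0.2096, 0.2817, 0.1862]
t=7: π = [0.3226, 0.2097, 0.2812, 0.1865]

π = [0.3226, 0.2097, 0.2812, 0.1865]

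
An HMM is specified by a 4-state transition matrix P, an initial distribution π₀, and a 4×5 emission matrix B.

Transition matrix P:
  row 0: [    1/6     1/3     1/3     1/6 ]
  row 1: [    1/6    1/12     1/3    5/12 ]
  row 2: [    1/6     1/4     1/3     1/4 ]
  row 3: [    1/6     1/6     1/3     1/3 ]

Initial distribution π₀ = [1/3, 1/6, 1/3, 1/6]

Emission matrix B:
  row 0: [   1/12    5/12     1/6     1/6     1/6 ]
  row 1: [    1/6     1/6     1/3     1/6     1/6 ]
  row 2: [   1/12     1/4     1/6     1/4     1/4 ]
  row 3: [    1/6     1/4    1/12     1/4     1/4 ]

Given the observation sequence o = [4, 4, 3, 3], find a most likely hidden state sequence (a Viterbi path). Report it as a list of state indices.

path = [2, 2, 2, 2]

t=0: δ = [5.556e-02, 2.778e-02, 8.333e-02, 4.167e-02]  (obs o_0=4)
t=1: δ = [2.315e-03, 3.472e-03, 6.944e-03, 5.208e-03]  ψ = [2, 2, 2, 2]  (obs o_1=4)
t=2: δ = [1.929e-04, 2.894e-04, 5.787e-04, 4.340e-04]  ψ = [2, 2, 2, 2]  (obs o_2=3)
t=3: δ = [1.608e-05, 2.411e-05, 4.823e-05, 3.617e-05]  ψ = [2, 2, 2, 2]  (obs o_3=3)
backtrack: best end state = 2; path = [2, 2, 2, 2]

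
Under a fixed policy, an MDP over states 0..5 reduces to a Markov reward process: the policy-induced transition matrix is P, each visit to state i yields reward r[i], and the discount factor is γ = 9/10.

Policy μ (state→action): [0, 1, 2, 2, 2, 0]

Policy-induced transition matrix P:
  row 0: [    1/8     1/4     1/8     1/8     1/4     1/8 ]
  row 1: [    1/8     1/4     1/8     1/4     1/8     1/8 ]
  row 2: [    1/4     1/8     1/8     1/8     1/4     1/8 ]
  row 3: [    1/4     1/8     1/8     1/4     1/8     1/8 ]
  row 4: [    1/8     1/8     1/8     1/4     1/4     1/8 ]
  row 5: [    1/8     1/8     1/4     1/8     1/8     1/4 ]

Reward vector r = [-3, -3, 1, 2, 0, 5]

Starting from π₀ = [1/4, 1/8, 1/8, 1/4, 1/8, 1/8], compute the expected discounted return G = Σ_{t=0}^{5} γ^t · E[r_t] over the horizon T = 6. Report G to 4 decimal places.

t=0: π = [0.2500, 0.1250, 0.1250, 0.2500, 0.1250, 0.1250], E[r] = 0.1250, γ^t·E[r] = 0.125000, running G = 0.125000
t=1: π = [0.1719, 0.1719, 0.1406, 0.1875, 0.1875, 0.1406], E[r] = 0.1875, γ^t·E[r] = 0.168750, running G = 0.293750
t=2: π = [0.1660, 0.1680, 0.1426, 0.1934, 0.1875, 0.1426], E[r] = 0.2402, γ^t·E[r] = 0.194590, running G = 0.488340
t=3: π = [0.1670, 0.1667, 0.1428, 0.1936, 0.1870, 0.1428], E[r] = 0.2429, γ^t·E[r] = 0.177089, running G = 0.665428
t=4: π = [0.1671, 0.1667, 0.1429, 0.1934, 0.1871, 0.1429], E[r] = 0.2426, γ^t·E[r] = 0.159200, running G = 0.824628
t=5: π = [0.1670, 0.1667, 0.1429, 0.1934, 0.1871, 0.1429], E[r] = 0.2427, γ^t·E[r] = 0.143302, running G = 0.967930

G = 0.9679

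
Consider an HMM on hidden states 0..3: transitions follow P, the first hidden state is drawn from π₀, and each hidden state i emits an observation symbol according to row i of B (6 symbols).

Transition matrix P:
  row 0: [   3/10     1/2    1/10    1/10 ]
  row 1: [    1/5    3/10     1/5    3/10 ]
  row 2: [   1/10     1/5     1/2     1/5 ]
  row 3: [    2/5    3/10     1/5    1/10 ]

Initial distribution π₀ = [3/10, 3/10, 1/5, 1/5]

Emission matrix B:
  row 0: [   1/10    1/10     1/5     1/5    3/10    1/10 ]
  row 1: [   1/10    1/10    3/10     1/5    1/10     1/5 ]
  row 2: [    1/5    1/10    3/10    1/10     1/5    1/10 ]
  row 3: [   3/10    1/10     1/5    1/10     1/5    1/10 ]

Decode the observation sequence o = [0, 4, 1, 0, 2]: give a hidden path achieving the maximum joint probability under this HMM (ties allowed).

t=0: δ = [3.000e-02, 3.000e-02, 4.000e-02, 6.000e-02]  (obs o_0=0)
t=1: δ = [7.200e-03, 1.800e-03, 4.000e-03, 1.800e-03]  ψ = [3, 3, 2, 1]  (obs o_1=4)
t=2: δ = [2.160e-04, 3.600e-04, 2.000e-04, 8.000e-05]  ψ = [0, 0, 2, 2]  (obs o_2=1)
t=3: δ = [7.200e-06, 1.080e-05, 2.000e-05, 3.240e-05]  ψ = [1, 0, 2, 1]  (obs o_3=0)
t=4: δ = [2.592e-06, 2.916e-06, 3.000e-06, 8.000e-07]  ψ = [3, 3, 2, 2]  (obs o_4=2)
backtrack: best end state = 2; path = [2, 2, 2, 2, 2]

path = [2, 2, 2, 2, 2]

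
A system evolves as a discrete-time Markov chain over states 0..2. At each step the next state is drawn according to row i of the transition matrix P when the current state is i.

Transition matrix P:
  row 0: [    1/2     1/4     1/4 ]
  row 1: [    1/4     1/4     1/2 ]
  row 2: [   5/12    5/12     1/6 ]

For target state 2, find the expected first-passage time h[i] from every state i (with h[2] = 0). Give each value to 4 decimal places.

First-step conditioning: h[2] = 0; for i ≠ 2, h[i] = 1 + Σ_k P[i][k]·h[k].
  h[0] = 1 + 1/2·h[0] + 1/4·h[1]
  h[1] = 1 + 1/4·h[0] + 1/4·h[1]
Solving the 2×2 linear system over states ≠ 2 gives exactly h = [16/5, 12/5, 0] (h[2] = 0 is the target).

h = [3.2000, 2.4000, 0.0000]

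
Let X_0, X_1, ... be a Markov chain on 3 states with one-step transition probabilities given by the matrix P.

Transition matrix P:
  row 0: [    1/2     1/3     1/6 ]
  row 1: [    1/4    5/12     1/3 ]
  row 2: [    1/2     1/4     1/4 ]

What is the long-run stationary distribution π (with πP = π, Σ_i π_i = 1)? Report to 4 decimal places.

π = [0.4146, 0.3415, 0.2439]

Balance equations π_j = Σ_i π_i·P[i][j]:
  π_0 = 1/2·π_0 + 1/4·π_1 + 1/2·π_2
  π_1 = 1/3·π_0 + 5/12·π_1 + 1/4·π_2
  normalize: π_0 + π_1 + π_2 = 1
Solving the linear system gives exactly π = [17/41, 14/41, 10/41].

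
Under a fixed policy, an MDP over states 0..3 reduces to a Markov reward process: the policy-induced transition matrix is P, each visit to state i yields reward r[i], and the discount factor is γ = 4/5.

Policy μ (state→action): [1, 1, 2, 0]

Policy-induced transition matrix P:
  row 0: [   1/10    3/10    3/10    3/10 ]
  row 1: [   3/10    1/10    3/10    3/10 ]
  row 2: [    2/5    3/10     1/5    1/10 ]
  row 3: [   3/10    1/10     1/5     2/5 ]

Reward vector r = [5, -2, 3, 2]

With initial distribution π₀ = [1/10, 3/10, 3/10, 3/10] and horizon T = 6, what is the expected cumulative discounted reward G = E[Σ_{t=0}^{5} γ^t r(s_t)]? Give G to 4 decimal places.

t=0: π = [0.1000, 0.3000, 0.3000, 0.3000], E[r] = 1.4000, γ^t·E[r] = 1.400000, running G = 1.400000
t=1: π = [0.3100, 0.1800, 0.2400, 0.2700], E[r] = 2.4500, γ^t·E[r] = 1.960000, running G = 3.360000
t=2: π = [0.2620, 0.2100, 0.2490, 0.2790], E[r] = 2.1950, γ^t·E[r] = 1.404800, running G = 4.764800
t=3: π = [0.2725, 0.2022, 0.2472, 0.2781], E[r] = 2.2559, γ^t·E[r] = 1.155021, running G = 5.919821
t=4: π = [0.2702, 0.2039, 0.2475, 0.2784], E[r] = 2.2424, γ^t·E[r] = 0.918475, running G = 6.838296
t=5: π = [0.2707, 0.2035, 0.2474, 0.2783], E[r] = 2.2454, γ^t·E[r] = 0.735764, running G = 7.574059

G = 7.5741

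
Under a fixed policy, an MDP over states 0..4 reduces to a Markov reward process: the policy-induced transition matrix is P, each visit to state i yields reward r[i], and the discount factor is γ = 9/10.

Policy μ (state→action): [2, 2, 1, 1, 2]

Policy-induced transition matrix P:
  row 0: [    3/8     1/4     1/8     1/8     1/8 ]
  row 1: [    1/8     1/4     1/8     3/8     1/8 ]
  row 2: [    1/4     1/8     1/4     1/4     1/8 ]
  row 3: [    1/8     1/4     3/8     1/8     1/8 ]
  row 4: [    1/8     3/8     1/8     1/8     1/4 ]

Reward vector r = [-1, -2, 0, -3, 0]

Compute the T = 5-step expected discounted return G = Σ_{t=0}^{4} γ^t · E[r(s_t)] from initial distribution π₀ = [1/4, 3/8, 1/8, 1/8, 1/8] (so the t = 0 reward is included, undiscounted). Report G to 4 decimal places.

t=0: π = [0.2500, 0.3750, 0.1250, 0.1250, 0.1250], E[r] = -1.3750, γ^t·E[r] = -1.375000, running G = -1.375000
t=1: π = [0.2031, 0.2500, 0.1719, 0.2344, 0.1406], E[r] = -1.4063, γ^t·E[r] = -1.265625, running G = -2.640625
t=2: π = [0.1973, 0.2461, 0.2051, 0.2090, 0.1426], E[r] = -1.3164, γ^t·E[r] = -1.066289, running G = -3.706914
t=3: π = [0.2000, 0.2422, 0.2029, 0.2122, 0.1428], E[r] = -1.3208, γ^t·E[r] = -0.962864, running G = -4.669778
t=4: π = [0.2003, 0.2425, 0.2034, 0.2109, 0.1429], E[r] = -1.3181, γ^t·E[r] = -0.864775, running G = -5.534553

G = -5.5346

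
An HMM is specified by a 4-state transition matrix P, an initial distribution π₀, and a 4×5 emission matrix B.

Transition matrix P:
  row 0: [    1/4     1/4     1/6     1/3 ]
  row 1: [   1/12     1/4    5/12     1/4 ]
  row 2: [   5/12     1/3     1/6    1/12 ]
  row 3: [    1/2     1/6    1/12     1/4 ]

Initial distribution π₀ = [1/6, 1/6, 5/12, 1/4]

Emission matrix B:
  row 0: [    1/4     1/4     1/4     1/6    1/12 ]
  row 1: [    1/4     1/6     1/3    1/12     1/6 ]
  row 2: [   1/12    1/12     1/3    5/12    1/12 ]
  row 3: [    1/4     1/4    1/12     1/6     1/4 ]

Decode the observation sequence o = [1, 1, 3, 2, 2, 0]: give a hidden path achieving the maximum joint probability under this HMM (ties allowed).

path = [3, 0, 2, 1, 2, 0]

t=0: δ = [4.167e-02, 2.778e-02, 3.472e-02, 6.250e-02]  (obs o_0=1)
t=1: δ = [7.812e-03, 1.929e-03, 9.645e-04, 3.906e-03]  ψ = [3, 2, 1, 3]  (obs o_1=1)
t=2: δ = [3.255e-04, 1.628e-04, 5.425e-04, 4.340e-04]  ψ = [0, 0, 0, 0]  (obs o_2=3)
t=3: δ = [5.651e-05, 6.028e-05, 3.014e-05, 9.042e-06]  ψ = [2, 2, 2, 0]  (obs o_3=2)
t=4: δ = [3.532e-06, 5.023e-06, 8.372e-06, 1.570e-06]  ψ = [0, 1, 1, 0]  (obs o_4=2)
t=5: δ = [8.721e-07, 6.977e-07, 1.744e-07, 3.140e-07]  ψ = [2, 2, 1, 1]  (obs o_5=0)
backtrack: best end state = 0; path = [3, 0, 2, 1, 2, 0]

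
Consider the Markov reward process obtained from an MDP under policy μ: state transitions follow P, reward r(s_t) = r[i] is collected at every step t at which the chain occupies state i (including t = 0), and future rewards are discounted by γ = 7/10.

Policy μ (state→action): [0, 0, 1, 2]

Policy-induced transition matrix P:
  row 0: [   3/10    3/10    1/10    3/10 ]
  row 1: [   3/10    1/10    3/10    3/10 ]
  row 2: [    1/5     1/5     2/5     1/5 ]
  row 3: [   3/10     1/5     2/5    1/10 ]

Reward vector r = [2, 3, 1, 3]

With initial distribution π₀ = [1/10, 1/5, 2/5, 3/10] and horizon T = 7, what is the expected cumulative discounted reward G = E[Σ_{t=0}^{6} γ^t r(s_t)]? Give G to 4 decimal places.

G = 6.4236

t=0: π = [0.1000, 0.2000, 0.4000, 0.3000], E[r] = 2.1000, γ^t·E[r] = 2.100000, running G = 2.100000
t=1: π = [0.2600, 0.1900, 0.3500, 0.2000], E[r] = 2.0400, γ^t·E[r] = 1.428000, running G = 3.528000
t=2: π = [0.2650, 0.2070, 0.3030, 0.2250], E[r] = 2.1290, γ^t·E[r] = 1.043210, running G = 4.571210
t=3: π = [0.2697, 0.2058, 0.2998, 0.2247], E[r] = 2.1307, γ^t·E[r] = 0.730830, running G = 5.302040
t=4: π = [0.2700, 0.2064, 0.2985, 0.2251], E[r] = 2.1330, γ^t·E[r] = 0.512124, running G = 5.814164
t=5: π = [0.2701, 0.2064, 0.2984, 0.2251], E[r] = 2.1331, γ^t·E[r] = 0.358517, running G = 6.172681
t=6: π = [0.2702, 0.2064, 0.2983, 0.2251], E[r] = 2.1332, γ^t·E[r] = 0.250969, running G = 6.423649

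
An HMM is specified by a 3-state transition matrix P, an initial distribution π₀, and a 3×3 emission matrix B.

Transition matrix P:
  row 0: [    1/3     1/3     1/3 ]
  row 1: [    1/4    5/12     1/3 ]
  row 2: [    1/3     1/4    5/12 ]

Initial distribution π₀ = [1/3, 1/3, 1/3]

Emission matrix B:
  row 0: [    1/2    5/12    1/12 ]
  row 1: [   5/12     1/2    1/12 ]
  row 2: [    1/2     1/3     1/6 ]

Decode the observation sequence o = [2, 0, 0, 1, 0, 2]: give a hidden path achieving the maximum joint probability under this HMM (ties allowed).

t=0: δ = [2.778e-02, 2.778e-02, 5.556e-02]  (obs o_0=2)
t=1: δ = [9.259e-03, 5.787e-03, 1.157e-02]  ψ = [2, 2, 2]  (obs o_1=0)
t=2: δ = [1.929e-03, 1.286e-03, 2.411e-03]  ψ = [2, 0, 2]  (obs o_2=0)
t=3: δ = [3.349e-04, 3.215e-04, 3.349e-04]  ψ = [2, 0, 2]  (obs o_3=1)
t=4: δ = [5.582e-05, 5.582e-05, 6.977e-05]  ψ = [0, 1, 2]  (obs o_4=0)
t=5: δ = [1.938e-06, 1.938e-06, 4.845e-06]  ψ = [2, 1, 2]  (obs o_5=2)
backtrack: best end state = 2; path = [2, 2, 2, 2, 2, 2]

path = [2, 2, 2, 2, 2, 2]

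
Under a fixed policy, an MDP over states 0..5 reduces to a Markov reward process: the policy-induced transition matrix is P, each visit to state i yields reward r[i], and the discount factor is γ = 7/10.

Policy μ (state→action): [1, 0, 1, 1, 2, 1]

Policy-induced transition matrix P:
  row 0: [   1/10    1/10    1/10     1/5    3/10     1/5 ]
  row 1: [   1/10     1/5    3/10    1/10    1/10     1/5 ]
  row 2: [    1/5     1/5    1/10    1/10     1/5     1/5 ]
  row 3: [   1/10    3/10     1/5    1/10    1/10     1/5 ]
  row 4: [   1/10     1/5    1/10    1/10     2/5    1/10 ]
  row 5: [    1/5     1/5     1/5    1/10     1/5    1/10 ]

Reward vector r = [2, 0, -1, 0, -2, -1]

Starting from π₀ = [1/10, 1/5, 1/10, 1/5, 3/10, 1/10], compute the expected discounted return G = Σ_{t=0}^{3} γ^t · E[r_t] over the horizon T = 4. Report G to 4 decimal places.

t=0: π = [0.1000, 0.2000, 0.1000, 0.2000, 0.3000, 0.1000], E[r] = -0.6000, γ^t·E[r] = -0.600000, running G = -0.600000
t=1: π = [0.1200, 0.2100, 0.1700, 0.1100, 0.2300, 0.1600], E[r] = -0.5500, γ^t·E[r] = -0.385000, running G = -0.985000
t=2: π = [0.1330, 0.1990, 0.1690, 0.1120, 0.2260, 0.1610], E[r] = -0.5160, γ^t·E[r] = -0.252840, running G = -1.237840
t=3: π = [0.1330, 0.1979, 0.1671, 0.1133, 0.2274, 0.1613], E[r] = -0.5172, γ^t·E[r] = -0.177400, running G = -1.415240

G = -1.4152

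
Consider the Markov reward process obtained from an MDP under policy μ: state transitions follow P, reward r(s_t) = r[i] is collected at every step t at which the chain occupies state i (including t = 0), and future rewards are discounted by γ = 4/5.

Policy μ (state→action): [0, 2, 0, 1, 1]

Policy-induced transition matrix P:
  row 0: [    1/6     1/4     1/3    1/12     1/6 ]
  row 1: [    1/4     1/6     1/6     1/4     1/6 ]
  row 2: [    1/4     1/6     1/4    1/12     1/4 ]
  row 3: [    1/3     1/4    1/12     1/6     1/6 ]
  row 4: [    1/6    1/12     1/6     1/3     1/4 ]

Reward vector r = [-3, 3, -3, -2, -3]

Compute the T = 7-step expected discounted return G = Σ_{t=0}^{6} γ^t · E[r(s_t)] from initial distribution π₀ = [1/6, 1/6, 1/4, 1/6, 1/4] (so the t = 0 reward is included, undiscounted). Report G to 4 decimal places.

t=0: π = [0.1667, 0.1667, 0.2500, 0.1667, 0.2500], E[r] = -1.8333, γ^t·E[r] = -1.833333, running G = -1.833333
t=1: π = [0.2292, 0.1736, 0.2014, 0.1875, 0.2083], E[r] = -1.7708, γ^t·E[r] = -1.416667, running G = -3.250000
t=2: π = [0.2292, 0.1840, 0.2060, 0.1800, 0.2008], E[r] = -1.7159, γ^t·E[r] = -1.098148, running G = -4.348148
t=3: π = [0.2292, 0.1840, 0.2070, 0.1792, 0.2006], E[r] = -1.7166, γ^t·E[r] = -0.878914, running G = -5.227062
t=4: π = [0.2291, 0.1840, 0.2072, 0.1791, 0.2006], E[r] = -1.7170, γ^t·E[r] = -0.703291, running G = -5.930352
t=5: π = [0.2291, 0.1840, 0.2072, 0.1791, 0.2007], E[r] = -1.7171, γ^t·E[r] = -0.562671, running G = -6.493023
t=6: π = [0.2291, 0.1840, 0.2072, 0.1791, 0.2007], E[r] = -1.7172, γ^t·E[r] = -0.450141, running G = -6.943164

G = -6.9432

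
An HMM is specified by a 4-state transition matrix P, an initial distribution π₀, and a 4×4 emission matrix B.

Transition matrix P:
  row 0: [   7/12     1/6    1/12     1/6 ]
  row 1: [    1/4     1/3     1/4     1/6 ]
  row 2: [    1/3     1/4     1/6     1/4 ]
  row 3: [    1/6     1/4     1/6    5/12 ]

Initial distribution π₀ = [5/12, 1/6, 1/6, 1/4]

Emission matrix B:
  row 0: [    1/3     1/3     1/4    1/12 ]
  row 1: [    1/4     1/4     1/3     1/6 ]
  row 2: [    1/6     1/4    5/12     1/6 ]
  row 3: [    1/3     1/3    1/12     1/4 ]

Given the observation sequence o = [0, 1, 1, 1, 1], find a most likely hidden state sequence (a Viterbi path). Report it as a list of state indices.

t=0: δ = [1.389e-01, 4.167e-02, 2.778e-02, 8.333e-02]  (obs o_0=0)
t=1: δ = [2.701e-02, 5.787e-03, 3.472e-03, 1.157e-02]  ψ = [0, 0, 3, 3]  (obs o_1=1)
t=2: δ = [5.251e-03, 1.125e-03, 5.626e-04, 1.608e-03]  ψ = [0, 0, 0, 3]  (obs o_2=1)
t=3: δ = [1.021e-03, 2.188e-04, 1.094e-04, 2.917e-04]  ψ = [0, 0, 0, 0]  (obs o_3=1)
t=4: δ = [1.985e-04, 4.254e-05, 2.127e-05, 5.673e-05]  ψ = [0, 0, 0, 0]  (obs o_4=1)
backtrack: best end state = 0; path = [0, 0, 0, 0, 0]

path = [0, 0, 0, 0, 0]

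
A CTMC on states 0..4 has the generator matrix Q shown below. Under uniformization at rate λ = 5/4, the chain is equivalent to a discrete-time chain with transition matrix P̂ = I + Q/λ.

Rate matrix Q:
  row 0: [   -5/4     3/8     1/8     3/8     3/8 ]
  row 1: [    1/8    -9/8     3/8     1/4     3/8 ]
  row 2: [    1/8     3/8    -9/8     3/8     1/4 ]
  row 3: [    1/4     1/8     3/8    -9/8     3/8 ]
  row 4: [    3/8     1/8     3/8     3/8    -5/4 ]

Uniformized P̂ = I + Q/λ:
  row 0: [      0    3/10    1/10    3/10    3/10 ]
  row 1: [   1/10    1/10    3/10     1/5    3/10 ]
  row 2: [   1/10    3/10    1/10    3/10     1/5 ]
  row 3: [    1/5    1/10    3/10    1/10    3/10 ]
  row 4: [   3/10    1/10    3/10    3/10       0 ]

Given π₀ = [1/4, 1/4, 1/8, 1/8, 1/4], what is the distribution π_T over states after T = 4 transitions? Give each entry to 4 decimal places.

π = [0.1512, 0.1749, 0.2251, 0.2351, 0.2137]

t=0: π = [0.2500, 0.2500, 0.1250, 0.1250, 0.2500]
t=1: π = [0.1375, 0.1750, 0.2250, 0.2500, 0.2125]
t=2: π = [0.1538, 0.1725, 0.2275, 0.2325, 0.2138]
t=3: π = [0.1506, 0.1763, 0.2238, 0.2363, 0.2131]
t=4: π = [0.1512, 0.1749, 0.2251, 0.2351, 0.2137]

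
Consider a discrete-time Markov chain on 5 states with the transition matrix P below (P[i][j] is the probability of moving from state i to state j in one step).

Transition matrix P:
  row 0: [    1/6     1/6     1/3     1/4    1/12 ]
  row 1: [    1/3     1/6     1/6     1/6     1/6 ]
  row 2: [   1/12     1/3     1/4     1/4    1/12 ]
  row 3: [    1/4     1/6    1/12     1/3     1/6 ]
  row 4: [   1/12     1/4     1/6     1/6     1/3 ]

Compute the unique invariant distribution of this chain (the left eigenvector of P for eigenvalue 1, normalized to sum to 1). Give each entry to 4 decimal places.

Balance equations π_j = Σ_i π_i·P[i][j]:
  π_0 = 1/6·π_0 + 1/3·π_1 + 1/12·π_2 + 1/4·π_3 + 1/12·π_4
  π_1 = 1/6·π_0 + 1/6·π_1 + 1/3·π_2 + 1/6·π_3 + 1/4·π_4
  π_2 = 1/3·π_0 + 1/6·π_1 + 1/4·π_2 + 1/12·π_3 + 1/6·π_4
  π_3 = 1/4·π_0 + 1/6·π_1 + 1/4·π_2 + 1/3·π_3 + 1/6·π_4
  normalize: π_0 + π_1 + π_2 + π_3 + π_4 = 1
Solving the linear system gives exactly π = [1524/7925, 337/1585, 1546/7925, 1892/7925, 1278/7925].

π = [0.1923, 0.2126, 0.1951, 0.2387, 0.1613]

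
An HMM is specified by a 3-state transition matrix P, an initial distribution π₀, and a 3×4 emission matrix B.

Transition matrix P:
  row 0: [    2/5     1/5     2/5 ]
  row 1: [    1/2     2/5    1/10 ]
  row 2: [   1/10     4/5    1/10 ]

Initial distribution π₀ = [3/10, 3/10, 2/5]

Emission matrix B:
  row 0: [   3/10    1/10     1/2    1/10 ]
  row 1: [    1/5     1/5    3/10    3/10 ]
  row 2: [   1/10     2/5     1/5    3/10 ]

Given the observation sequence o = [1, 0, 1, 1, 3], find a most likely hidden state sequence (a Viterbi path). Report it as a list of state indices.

t=0: δ = [3.000e-02, 6.000e-02, 1.600e-01]  (obs o_0=1)
t=1: δ = [9.000e-03, 2.560e-02, 1.600e-03]  ψ = [1, 2, 2]  (obs o_1=0)
t=2: δ = [1.280e-03, 2.048e-03, 1.440e-03]  ψ = [1, 1, 0]  (obs o_2=1)
t=3: δ = [1.024e-04, 2.304e-04, 2.048e-04]  ψ = [1, 2, 0]  (obs o_3=1)
t=4: δ = [1.152e-05, 4.915e-05, 1.229e-05]  ψ = [1, 2, 0]  (obs o_4=3)
backtrack: best end state = 1; path = [2, 1, 0, 2, 1]

path = [2, 1, 0, 2, 1]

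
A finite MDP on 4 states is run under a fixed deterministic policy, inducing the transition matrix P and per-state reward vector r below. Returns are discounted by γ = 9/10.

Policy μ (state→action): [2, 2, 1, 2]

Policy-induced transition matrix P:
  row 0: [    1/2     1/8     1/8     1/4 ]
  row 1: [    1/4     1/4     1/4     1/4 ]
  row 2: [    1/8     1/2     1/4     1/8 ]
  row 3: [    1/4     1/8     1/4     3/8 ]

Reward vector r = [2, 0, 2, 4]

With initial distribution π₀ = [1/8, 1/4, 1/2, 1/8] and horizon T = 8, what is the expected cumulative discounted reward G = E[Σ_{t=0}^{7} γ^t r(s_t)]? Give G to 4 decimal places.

G = 10.9814

t=0: π = [0.1250, 0.2500, 0.5000, 0.1250], E[r] = 1.7500, γ^t·E[r] = 1.750000, running G = 1.750000
t=1: π = [0.2188, 0.3438, 0.2344, 0.2031], E[r] = 1.7188, γ^t·E[r] = 1.546875, running G = 3.296875
t=2: π = [0.2754, 0.2559, 0.2227, 0.2461], E[r] = 1.9805, γ^t·E[r] = 1.604180, running G = 4.901055
t=3: π = [0.2910, 0.2405, 0.2156, 0.2529], E[r] = 2.0249, γ^t·E[r] = 1.476154, running G = 6.377208
t=4: π = [0.2958, 0.2359, 0.2136, 0.2547], E[r] = 2.0375, γ^t·E[r] = 1.336828, running G = 7.714036
t=5: π = [0.2972, 0.2346, 0.2130, 0.2551], E[r] = 2.0411, γ^t·E[r] = 1.205231, running G = 8.919267
t=6: π = [0.2977, 0.2342, 0.2128, 0.2553], E[r] = 2.0421, γ^t·E[r] = 1.085261, running G = 10.004528
t=7: π = [0.2978, 0.2341, 0.2128, 0.2553], E[r] = 2.0424, γ^t·E[r] = 0.976883, running G = 10.981411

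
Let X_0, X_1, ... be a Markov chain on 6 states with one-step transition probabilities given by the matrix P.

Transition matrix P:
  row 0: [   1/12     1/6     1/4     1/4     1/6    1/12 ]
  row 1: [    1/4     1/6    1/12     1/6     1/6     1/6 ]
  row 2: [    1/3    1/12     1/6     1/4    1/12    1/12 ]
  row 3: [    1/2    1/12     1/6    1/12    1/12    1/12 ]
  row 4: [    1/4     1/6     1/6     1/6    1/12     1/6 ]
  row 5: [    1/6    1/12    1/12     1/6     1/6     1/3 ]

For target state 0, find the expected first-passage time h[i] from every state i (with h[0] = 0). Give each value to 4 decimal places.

First-step conditioning: h[0] = 0; for i ≠ 0, h[i] = 1 + Σ_k P[i][k]·h[k].
  h[1] = 1 + 1/6·h[1] + 1/12·h[2] + 1/6·h[3] + 1/6·h[4] + 1/6·h[5]
  h[2] = 1 + 1/12·h[1] + 1/6·h[2] + 1/4·h[3] + 1/12·h[4] + 1/12·h[5]
  h[3] = 1 + 1/12·h[1] + 1/6·h[2] + 1/12·h[3] + 1/12·h[4] + 1/12·h[5]
  h[4] = 1 + 1/6·h[1] + 1/6·h[2] + 1/6·h[3] + 1/12·h[4] + 1/6·h[5]
  h[5] = 1 + 1/12·h[1] + 1/12·h[2] + 1/6·h[3] + 1/6·h[4] + 1/3·h[5]
Solving the 5×5 linear system over states ≠ 0 gives exactly h = [0, 12400/3549, 1556/507, 3112/1183, 12284/3549, 13640/3549] (h[0] = 0 is the target).

h = [0.0000, 3.4939, 3.0690, 2.6306, 3.4613, 3.8433]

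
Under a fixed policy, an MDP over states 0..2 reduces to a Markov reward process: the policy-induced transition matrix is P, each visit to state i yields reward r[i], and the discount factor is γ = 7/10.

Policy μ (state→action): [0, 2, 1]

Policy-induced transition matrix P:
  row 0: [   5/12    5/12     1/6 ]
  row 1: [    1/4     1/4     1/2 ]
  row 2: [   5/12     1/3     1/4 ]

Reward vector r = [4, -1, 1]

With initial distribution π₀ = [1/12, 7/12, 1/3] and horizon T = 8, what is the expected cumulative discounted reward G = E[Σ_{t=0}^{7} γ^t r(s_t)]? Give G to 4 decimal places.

G = 3.0899

t=0: π = [0.0833, 0.5833, 0.3333], E[r] = 0.0833, γ^t·E[r] = 0.083333, running G = 0.083333
t=1: π = [0.3194, 0.2917, 0.3889], E[r] = 1.3750, γ^t·E[r] = 0.962500, running G = 1.045833
t=2: π = [0.3681, 0.3356, 0.2963], E[r] = 1.4329, γ^t·E[r] = 0.702106, running G = 1.747940
t=3: π = [0.3607, 0.3360, 0.3032], E[r] = 1.4101, γ^t·E[r] = 0.483667, running G = 2.231607
t=4: π = [0.3607, 0.3354, 0.3039], E[r] = 1.4112, γ^t·E[r] = 0.338829, running G = 2.570436
t=5: π = [0.3608, 0.3354, 0.3038], E[r] = 1.4114, γ^t·E[r] = 0.237218, running G = 2.807655
t=6: π = [0.3608, 0.3354, 0.3038], E[r] = 1.4114, γ^t·E[r] = 0.166049, running G = 2.973704
t=7: π = [0.3608, 0.3354, 0.3038], E[r] = 1.4114, γ^t·E[r] = 0.116234, running G = 3.089938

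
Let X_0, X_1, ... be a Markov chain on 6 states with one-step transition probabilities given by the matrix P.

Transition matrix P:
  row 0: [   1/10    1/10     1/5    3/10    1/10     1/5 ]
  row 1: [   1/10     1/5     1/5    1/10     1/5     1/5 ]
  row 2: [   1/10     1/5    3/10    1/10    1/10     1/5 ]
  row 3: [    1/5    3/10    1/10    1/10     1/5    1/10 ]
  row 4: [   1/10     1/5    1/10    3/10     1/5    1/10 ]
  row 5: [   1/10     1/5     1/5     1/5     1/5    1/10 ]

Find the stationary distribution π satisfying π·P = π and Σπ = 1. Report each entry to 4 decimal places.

π = [0.1172, 0.2055, 0.1842, 0.1725, 0.1699, 0.1507]

Balance equations π_j = Σ_i π_i·P[i][j]:
  π_0 = 1/10·π_0 + 1/10·π_1 + 1/10·π_2 + 1/5·π_3 + 1/10·π_4 + 1/10·π_5
  π_1 = 1/10·π_0 + 1/5·π_1 + 1/5·π_2 + 3/10·π_3 + 1/5·π_4 + 1/5·π_5
  π_2 = 1/5·π_0 + 1/5·π_1 + 3/10·π_2 + 1/10·π_3 + 1/10·π_4 + 1/5·π_5
  π_3 = 3/10·π_0 + 1/10·π_1 + 1/10·π_2 + 1/10·π_3 + 3/10·π_4 + 1/5·π_5
  π_4 = 1/10·π_0 + 1/5·π_1 + 1/10·π_2 + 1/5·π_3 + 1/5·π_4 + 1/5·π_5
  normalize: π_0 + π_1 + π_2 + π_3 + π_4 + π_5 = 1
Solving the linear system gives exactly π = [11351/96811, 19897/96811, 1621/8801, 16699/96811, 16444/96811, 14589/96811].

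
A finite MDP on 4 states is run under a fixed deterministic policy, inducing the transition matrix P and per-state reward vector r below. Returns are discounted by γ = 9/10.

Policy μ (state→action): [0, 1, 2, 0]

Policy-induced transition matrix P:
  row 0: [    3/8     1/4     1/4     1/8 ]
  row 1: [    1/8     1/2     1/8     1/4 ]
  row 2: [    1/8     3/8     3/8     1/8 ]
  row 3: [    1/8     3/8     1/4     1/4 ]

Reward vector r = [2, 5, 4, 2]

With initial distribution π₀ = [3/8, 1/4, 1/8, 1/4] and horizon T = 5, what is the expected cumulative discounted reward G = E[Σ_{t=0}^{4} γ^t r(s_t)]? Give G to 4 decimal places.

t=0: π = [0.3750, 0.2500, 0.1250, 0.2500], E[r] = 3.0000, γ^t·E[r] = 3.000000, running G = 3.000000
t=1: π = [0.2188, 0.3594, 0.2344, 0.1875], E[r] = 3.5469, γ^t·E[r] = 3.192188, running G = 6.192188
t=2: π = [0.1797, 0.3926, 0.2344, 0.1934], E[r] = 3.6465, γ^t·E[r] = 2.953652, running G = 9.145840
t=3: π = [0.1699, 0.4016, 0.2302, 0.1982], E[r] = 3.6653, γ^t·E[r] = 2.671991, running G = 11.817831
t=4: π = [0.1675, 0.4040, 0.2286, 0.2000], E[r] = 3.6690, γ^t·E[r] = 2.407255, running G = 14.225086

G = 14.2251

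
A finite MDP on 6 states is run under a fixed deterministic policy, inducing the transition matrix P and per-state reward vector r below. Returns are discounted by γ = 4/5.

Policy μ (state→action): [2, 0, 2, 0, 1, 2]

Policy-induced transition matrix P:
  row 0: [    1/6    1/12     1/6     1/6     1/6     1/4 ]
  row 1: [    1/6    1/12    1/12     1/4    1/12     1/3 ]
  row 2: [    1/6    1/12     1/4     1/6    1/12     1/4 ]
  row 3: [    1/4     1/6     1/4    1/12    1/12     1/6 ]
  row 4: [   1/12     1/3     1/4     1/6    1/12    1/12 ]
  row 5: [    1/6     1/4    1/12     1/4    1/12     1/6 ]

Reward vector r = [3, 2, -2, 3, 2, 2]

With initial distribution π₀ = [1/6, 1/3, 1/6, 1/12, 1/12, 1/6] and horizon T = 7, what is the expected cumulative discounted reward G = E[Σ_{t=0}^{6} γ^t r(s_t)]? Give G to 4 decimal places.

t=0: π = [0.1667, 0.3333, 0.1667, 0.0833, 0.0833, 0.1667], E[r] = 1.5833, γ^t·E[r] = 1.583333, running G = 1.583333
t=1: π = [0.1667, 0.1389, 0.1528, 0.2014, 0.0972, 0.2431], E[r] = 1.7569, γ^t·E[r] = 1.405556, running G = 2.988889
t=2: π = [0.1753, 0.1649, 0.1725, 0.1817, 0.0972, 0.2083], E[r] = 1.6672, γ^t·E[r] = 1.067037, running G = 4.055926
t=3: π = [0.1737, 0.1575, 0.1732, 0.1826, 0.0979, 0.2150], E[r] = 1.6636, γ^t·E[r] = 0.851778, running G = 4.907704
t=4: π = [0.1737, 0.1589, 0.1734, 0.1825, 0.0978, 0.2137], E[r] = 1.6625, γ^t·E[r] = 0.680951, running G = 5.588655
t=5: π = [0.1737, 0.1586, 0.1734, 0.1825, 0.0978, 0.2139], E[r] = 1.6625, γ^t·E[r] = 0.544767, running G = 6.133422
t=6: π = [0.1737, 0.1586, 0.1734, 0.1825, 0.0978, 0.2139], E[r] = 1.6625, γ^t·E[r] = 0.435811, running G = 6.569233

G = 6.5692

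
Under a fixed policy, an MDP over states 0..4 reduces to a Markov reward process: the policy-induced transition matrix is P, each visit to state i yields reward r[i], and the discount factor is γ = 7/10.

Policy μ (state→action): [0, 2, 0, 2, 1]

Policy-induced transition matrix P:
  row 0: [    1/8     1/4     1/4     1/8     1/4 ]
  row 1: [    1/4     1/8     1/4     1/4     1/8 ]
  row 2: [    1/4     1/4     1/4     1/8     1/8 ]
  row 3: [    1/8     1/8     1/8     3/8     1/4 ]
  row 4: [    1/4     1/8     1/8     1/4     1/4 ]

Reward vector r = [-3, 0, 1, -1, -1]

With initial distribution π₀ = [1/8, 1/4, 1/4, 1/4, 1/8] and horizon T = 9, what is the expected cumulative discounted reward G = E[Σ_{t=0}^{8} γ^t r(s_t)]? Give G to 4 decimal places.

G = -2.3166

t=0: π = [0.1250, 0.2500, 0.2500, 0.2500, 0.1250], E[r] = -0.5000, γ^t·E[r] = -0.500000, running G = -0.500000
t=1: π = [0.2031, 0.1719, 0.2031, 0.2344, 0.1875], E[r] = -0.8281, γ^t·E[r] = -0.579688, running G = -1.079688
t=2: π = [0.1953, 0.1758, 0.1973, 0.2285, 0.2031], E[r] = -0.8203, γ^t·E[r] = -0.401953, running G = -1.481641
t=3: π = [0.1970, 0.1741, 0.1960, 0.2295, 0.2034], E[r] = -0.8279, γ^t·E[r] = -0.283963, running G = -1.765604
t=4: π = [0.1967, 0.1741, 0.1959, 0.2296, 0.2037], E[r] = -0.8275, γ^t·E[r] = -0.198672, running G = -1.964275
t=5: π = [0.1967, 0.1741, 0.1958, 0.2296, 0.2037], E[r] = -0.8277, γ^t·E[r] = -0.139110, running G = -2.103385
t=6: π = [0.1967, 0.1741, 0.1958, 0.2296, 0.2038], E[r] = -0.8277, γ^t·E[r] = -0.097377, running G = -2.200762
t=7: π = [0.1967, 0.1741, 0.1958, 0.2296, 0.2038], E[r] = -0.8277, γ^t·E[r] = -0.068164, running G = -2.268926
t=8: π = [0.1967, 0.1741, 0.1958, 0.2296, 0.2038], E[r] = -0.8277, γ^t·E[r] = -0.047715, running G = -2.316641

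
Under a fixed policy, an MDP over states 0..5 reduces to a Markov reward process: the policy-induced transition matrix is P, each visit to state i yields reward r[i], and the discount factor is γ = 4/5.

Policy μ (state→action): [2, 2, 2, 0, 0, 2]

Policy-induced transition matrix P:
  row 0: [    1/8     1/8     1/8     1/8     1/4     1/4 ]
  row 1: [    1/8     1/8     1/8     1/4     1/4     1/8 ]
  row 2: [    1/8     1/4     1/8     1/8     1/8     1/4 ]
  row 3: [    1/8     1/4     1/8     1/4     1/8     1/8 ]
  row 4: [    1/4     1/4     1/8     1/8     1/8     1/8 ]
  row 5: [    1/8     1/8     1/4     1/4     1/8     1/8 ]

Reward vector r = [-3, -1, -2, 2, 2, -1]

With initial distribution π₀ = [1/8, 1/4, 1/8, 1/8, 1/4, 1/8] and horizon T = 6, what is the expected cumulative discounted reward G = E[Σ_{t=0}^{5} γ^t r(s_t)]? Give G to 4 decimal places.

G = -1.2281

t=0: π = [0.1250, 0.2500, 0.1250, 0.1250, 0.2500, 0.1250], E[r] = -0.2500, γ^t·E[r] = -0.250000, running G = -0.250000
t=1: π = [0.1563, 0.1875, 0.1406, 0.1875, 0.1719, 0.1563], E[r] = -0.3750, γ^t·E[r] = -0.300000, running G = -0.550000
t=2: π = [0.1465, 0.1875, 0.1445, 0.1914, 0.1680, 0.1621], E[r] = -0.3594, γ^t·E[r] = -0.230000, running G = -0.780000
t=3: π = [0.1460, 0.1880, 0.1453, 0.1926, 0.1667, 0.1614], E[r] = -0.3591, γ^t·E[r] = -0.183875, running G = -0.963875
t=4: π = [0.1458, 0.1881, 0.1452, 0.1927, 0.1667, 0.1614], E[r] = -0.3584, γ^t·E[r] = -0.146788, running G = -1.110663
t=5: π = [0.1458, 0.1881, 0.1452, 0.1928, 0.1667, 0.1614], E[r] = -0.3583, γ^t·E[r] = -0.117409, running G = -1.228071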